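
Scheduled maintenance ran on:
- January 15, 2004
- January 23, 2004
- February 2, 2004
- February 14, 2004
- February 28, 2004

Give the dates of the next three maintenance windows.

The spacing grows by 2 each time: 8, 10, 12, 14 days.
Next gap: 16 days. February 28, 2004 + 16 days = March 15, 2004.
Next gap: 18 days. March 15, 2004 + 18 days = April 2, 2004.
Next gap: 20 days. April 2, 2004 + 20 days = April 22, 2004.

March 15, 2004; April 2, 2004; April 22, 2004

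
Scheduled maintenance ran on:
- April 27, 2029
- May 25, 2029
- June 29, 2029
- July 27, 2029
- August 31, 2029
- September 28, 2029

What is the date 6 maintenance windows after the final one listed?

These are Fridays with 28, 35, 28, 35, 28-day gaps.
Each is the final Friday of its month — June 29, 2029 is past the 28th, so '4th Friday' doesn't fit.
Last Friday of October 2029: October 26, 2029.
Last Friday of November 2029: November 30, 2029.
Last Friday of December 2029: December 28, 2029.
Last Friday of January 2030: January 25, 2030.
February 2030 ends with Friday February 22, 2030.
March 2030 ends with Friday March 29, 2030.

March 29, 2030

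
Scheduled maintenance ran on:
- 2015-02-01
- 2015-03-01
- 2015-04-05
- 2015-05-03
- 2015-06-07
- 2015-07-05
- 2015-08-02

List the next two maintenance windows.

2015-09-06, 2015-10-04

These are Sundays at 28- or 35-day spacing (28, 35, 28, 35, 28, 28).
The pattern: 1st Sunday of the month.
September 2015 — 1st Sunday is 2015-09-06.
1st Sunday of October 2015: 2015-10-04.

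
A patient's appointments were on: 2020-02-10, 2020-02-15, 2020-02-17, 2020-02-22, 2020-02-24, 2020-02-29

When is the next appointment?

Every event lands on a Monday or Saturday (gaps cycle 5, 2, 5, 2, 5).
So the schedule is: every Monday and Saturday.
Next Monday: 2020-03-02.

2020-03-02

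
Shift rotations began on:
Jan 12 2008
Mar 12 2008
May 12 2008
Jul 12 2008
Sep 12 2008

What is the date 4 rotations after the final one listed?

May 12 2009

Gaps: 60, 61, 61, 62 days — not constant. Every event is on the 12th of the month.
Pattern: the 12th of every 2 months.
November 2008: Nov 12 2008.
January 2009: Jan 12 2009.
Next: March 2009 → Mar 12 2009.
Next: May 2009 → May 12 2009.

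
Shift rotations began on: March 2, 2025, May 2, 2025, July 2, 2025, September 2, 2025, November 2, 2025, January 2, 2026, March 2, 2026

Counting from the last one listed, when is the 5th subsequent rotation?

January 2, 2027

Each date is the 2nd; the gaps (61, 61, 62, 61, 61, 59) track the month lengths.
The rule is the 2nd of every 2 months.
Next: May 2026 → May 2, 2026.
July 2026: July 2, 2026.
Next: September 2026 → September 2, 2026.
Next: November 2026 → November 2, 2026.
Next: January 2027 → January 2, 2027.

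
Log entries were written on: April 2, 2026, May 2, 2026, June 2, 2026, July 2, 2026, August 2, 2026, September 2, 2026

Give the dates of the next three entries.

October 2, 2026; November 2, 2026; December 2, 2026

The day-of-month is always 2 (30, 31, 30, 31, 31 days between events).
So this recurs on the 2nd of each month.
October 2026: October 2, 2026.
Next: November 2026 → November 2, 2026.
December 2026: December 2, 2026.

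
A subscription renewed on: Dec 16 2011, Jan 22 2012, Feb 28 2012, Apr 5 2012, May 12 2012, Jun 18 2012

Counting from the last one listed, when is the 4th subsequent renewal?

Nov 13 2012

Gaps between consecutive events: 37, 37, 37, 37, 37 days — a constant 37-day interval.
Jun 18 2012 + 37 days = Jul 25 2012.
Jul 25 2012 + 37 days = Aug 31 2012.
Aug 31 2012 + 37 days = Oct 7 2012.
Oct 7 2012 + 37 days = Nov 13 2012.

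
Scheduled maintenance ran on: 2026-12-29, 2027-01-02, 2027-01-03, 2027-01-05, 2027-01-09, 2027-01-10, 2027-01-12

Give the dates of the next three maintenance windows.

2027-01-16, 2027-01-17, 2027-01-19

The gap pattern 4, 1, 2, 4, 1, 2 repeats every 3 events.
These are the Tuesdays, Saturdays and Sundays of each week.
Next Saturday: 2027-01-16.
Next Sunday: 2027-01-17.
The following Tuesday is 2027-01-19.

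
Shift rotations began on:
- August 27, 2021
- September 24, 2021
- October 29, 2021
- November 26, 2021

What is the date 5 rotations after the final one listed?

All Fridays; the gaps (28, 35, 28) vary with month length.
This is the last Friday of each month.
December 2021 ends with Friday December 31, 2021.
Last Friday of January 2022: January 28, 2022.
February 2022 ends with Friday February 25, 2022.
March 2022 ends with Friday March 25, 2022.
Last Friday of April 2022: April 29, 2022.

April 29, 2022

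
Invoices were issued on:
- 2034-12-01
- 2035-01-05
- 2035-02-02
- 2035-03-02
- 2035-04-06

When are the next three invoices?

Gaps: 35, 28, 28, 35 days — a mix of 28 and 35. Every date is a Friday.
Each is the 1st Friday of its month.
1st Friday of May 2035: 2035-05-04.
1st Friday of June 2035: 2035-06-01.
1st Friday of July 2035: 2035-07-06.

2035-05-04, 2035-06-01, 2035-07-06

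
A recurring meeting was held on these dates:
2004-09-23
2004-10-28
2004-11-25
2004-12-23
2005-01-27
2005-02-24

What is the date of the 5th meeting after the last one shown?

2005-07-28

These are Thursdays at 28- or 35-day spacing (35, 28, 28, 35, 28).
The pattern: 4th Thursday of the month.
4th Thursday of March 2005: 2005-03-24.
4th Thursday of April 2005: 2005-04-28.
May 2005 — 4th Thursday is 2005-05-26.
4th Thursday of June 2005: 2005-06-23.
4th Thursday of July 2005: 2005-07-28.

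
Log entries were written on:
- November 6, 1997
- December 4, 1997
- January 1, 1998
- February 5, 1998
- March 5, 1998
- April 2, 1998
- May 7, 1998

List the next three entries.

All dates are Thursdays, 28, 28, 35, 28, 28, 35 days apart.
Specifically, the 1st Thursday of each month.
June 1998 — 1st Thursday is June 4, 1998.
1st Thursday of July 1998: July 2, 1998.
1st Thursday of August 1998: August 6, 1998.

June 4, 1998; July 2, 1998; August 6, 1998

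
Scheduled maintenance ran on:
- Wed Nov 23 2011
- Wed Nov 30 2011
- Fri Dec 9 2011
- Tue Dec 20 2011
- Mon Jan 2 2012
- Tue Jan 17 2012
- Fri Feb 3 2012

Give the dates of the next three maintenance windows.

Gaps: 7, 9, 11, 13, 15, 17 days — each gap is 2 larger than the previous one.
Next gap: 19 days. Fri Feb 3 2012 + 19 days = Wed Feb 22 2012.
Next gap: 21 days. Wed Feb 22 2012 + 21 days = Wed Mar 14 2012.
Next gap: 23 days. Wed Mar 14 2012 + 23 days = Fri Apr 6 2012.

Wed Feb 22 2012, Wed Mar 14 2012, Fri Apr 6 2012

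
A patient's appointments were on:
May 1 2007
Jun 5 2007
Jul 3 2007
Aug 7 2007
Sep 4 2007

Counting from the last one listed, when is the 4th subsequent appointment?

All dates are Tuesdays, 35, 28, 35, 28 days apart.
Specifically, the 1st Tuesday of each month.
1st Tuesday of October 2007: Oct 2 2007.
November 2007 — 1st Tuesday is Nov 6 2007.
1st Tuesday of December 2007: Dec 4 2007.
1st Tuesday of January 2008: Jan 1 2008.

Jan 1 2008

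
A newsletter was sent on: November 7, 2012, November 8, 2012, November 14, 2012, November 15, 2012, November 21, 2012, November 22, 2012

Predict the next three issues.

November 28, 2012; November 29, 2012; December 5, 2012

Gaps: 1, 6, 1, 6, 1 days — not constant, but cyclic with period 2.
The events fall on every Wednesday and Thursday.
Next Wednesday: November 28, 2012.
The following Thursday is November 29, 2012.
Next Wednesday: December 5, 2012.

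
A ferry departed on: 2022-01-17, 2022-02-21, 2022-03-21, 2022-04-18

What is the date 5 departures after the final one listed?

2022-09-19

All dates are Mondays, 35, 28, 28 days apart.
Specifically, the 3rd Monday of each month.
3rd Monday of May 2022: 2022-05-16.
June 2022 — 3rd Monday is 2022-06-20.
July 2022 — 3rd Monday is 2022-07-18.
August 2022 — 3rd Monday is 2022-08-15.
September 2022 — 3rd Monday is 2022-09-19.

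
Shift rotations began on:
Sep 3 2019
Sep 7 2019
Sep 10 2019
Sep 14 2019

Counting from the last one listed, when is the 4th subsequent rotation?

Gaps: 4, 3, 4 days — not constant, but cyclic with period 2.
The events fall on every Tuesday and Saturday.
The following Tuesday is Sep 17 2019.
Next Saturday: Sep 21 2019.
Next Tuesday: Sep 24 2019.
Next Saturday: Sep 28 2019.

Sep 28 2019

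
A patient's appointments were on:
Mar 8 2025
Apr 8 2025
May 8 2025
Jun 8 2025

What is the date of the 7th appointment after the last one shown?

Jan 8 2026

Each date is the 8th; the gaps (31, 30, 31) track the month lengths.
The rule is the 8th of each month.
Next: July 2025 → Jul 8 2025.
Next: August 2025 → Aug 8 2025.
Next: September 2025 → Sep 8 2025.
October 2025: Oct 8 2025.
Next: November 2025 → Nov 8 2025.
Next: December 2025 → Dec 8 2025.
Next: January 2026 → Jan 8 2026.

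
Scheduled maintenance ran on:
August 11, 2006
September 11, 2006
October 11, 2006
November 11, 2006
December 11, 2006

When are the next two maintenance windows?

January 11, 2007; February 11, 2007

Each date is the 11th; the gaps (31, 30, 31, 30) track the month lengths.
The rule is the 11th of each month.
January 2007: January 11, 2007.
Next: February 2007 → February 11, 2007.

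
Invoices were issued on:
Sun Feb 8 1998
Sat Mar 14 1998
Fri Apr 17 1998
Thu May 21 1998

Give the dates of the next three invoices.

Wed Jun 24 1998, Tue Jul 28 1998, Mon Aug 31 1998

The spacing is 34, 34, 34 days — always 34 days.
Thu May 21 1998 + 34 days = Wed Jun 24 1998.
Wed Jun 24 1998 + 34 days = Tue Jul 28 1998.
Tue Jul 28 1998 + 34 days = Mon Aug 31 1998.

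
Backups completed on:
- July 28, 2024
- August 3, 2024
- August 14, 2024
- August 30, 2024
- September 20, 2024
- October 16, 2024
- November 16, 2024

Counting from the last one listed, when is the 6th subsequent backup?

Gaps: 6, 11, 16, 21, 26, 31 days — each gap is 5 larger than the previous one.
Next gap: 36 days. November 16, 2024 + 36 days = December 22, 2024.
Next gap: 41 days. December 22, 2024 + 41 days = February 1, 2025.
Next gap: 46 days. February 1, 2025 + 46 days = March 19, 2025.
Next gap: 51 days. March 19, 2025 + 51 days = May 9, 2025.
Next gap: 56 days. May 9, 2025 + 56 days = July 4, 2025.
Next gap: 61 days. July 4, 2025 + 61 days = September 3, 2025.

September 3, 2025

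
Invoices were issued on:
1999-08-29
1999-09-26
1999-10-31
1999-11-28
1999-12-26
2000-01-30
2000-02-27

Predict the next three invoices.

2000-03-26, 2000-04-30, 2000-05-28

These are Sundays with 28, 35, 28, 28, 35, 28-day gaps.
Each is the final Sunday of its month — 1999-08-29 is past the 28th, so '4th Sunday' doesn't fit.
Last Sunday of March 2000: 2000-03-26.
April 2000 ends with Sunday 2000-04-30.
May 2000 ends with Sunday 2000-05-28.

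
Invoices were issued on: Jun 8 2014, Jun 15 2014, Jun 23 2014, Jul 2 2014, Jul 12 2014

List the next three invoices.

Gaps: 7, 8, 9, 10 days — each gap is 1 larger than the previous one.
Next gap: 11 days. Jul 12 2014 + 11 days = Jul 23 2014.
Next gap: 12 days. Jul 23 2014 + 12 days = Aug 4 2014.
Next gap: 13 days. Aug 4 2014 + 13 days = Aug 17 2014.

Jul 23 2014, Aug 4 2014, Aug 17 2014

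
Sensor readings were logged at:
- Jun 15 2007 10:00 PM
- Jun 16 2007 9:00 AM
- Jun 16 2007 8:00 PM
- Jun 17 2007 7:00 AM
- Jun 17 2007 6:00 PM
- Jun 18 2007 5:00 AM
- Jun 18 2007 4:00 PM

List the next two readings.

Gaps: 11, 11, 11, 11, 11, 11 hours — each event is 11 hours after the previous one.
Jun 18 2007 4:00 PM + 11 h = Jun 19 2007 3:00 AM.
Jun 19 2007 3:00 AM + 11 h = Jun 19 2007 2:00 PM.

Jun 19 2007 3:00 AM, Jun 19 2007 2:00 PM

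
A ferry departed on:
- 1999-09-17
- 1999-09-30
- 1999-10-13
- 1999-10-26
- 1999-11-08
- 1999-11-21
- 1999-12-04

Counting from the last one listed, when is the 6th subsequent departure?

The spacing is 13, 13, 13, 13, 13, 13 days — always 13 days.
1999-12-04 + 13 days = 1999-12-17.
1999-12-17 + 13 days = 1999-12-30.
1999-12-30 + 13 days = 2000-01-12.
2000-01-12 + 13 days = 2000-01-25.
2000-01-25 + 13 days = 2000-02-07.
2000-02-07 + 13 days = 2000-02-20.

2000-02-20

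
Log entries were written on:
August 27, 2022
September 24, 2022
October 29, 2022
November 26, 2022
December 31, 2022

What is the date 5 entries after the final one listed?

May 27, 2023

These are Saturdays with 28, 35, 28, 35-day gaps.
Each is the final Saturday of its month — October 29, 2022 is past the 28th, so '4th Saturday' doesn't fit.
January 2023 ends with Saturday January 28, 2023.
Last Saturday of February 2023: February 25, 2023.
Last Saturday of March 2023: March 25, 2023.
April 2023 ends with Saturday April 29, 2023.
May 2023 ends with Saturday May 27, 2023.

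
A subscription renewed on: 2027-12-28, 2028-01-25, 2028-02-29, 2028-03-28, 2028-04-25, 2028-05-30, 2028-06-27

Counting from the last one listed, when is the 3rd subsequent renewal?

Every date is a Tuesday; gaps 28, 35, 28, 28, 35, 28 days.
Each is the last Tuesday of its month (at least one falls on the 29th or later, ruling out '4th Tuesday').
Last Tuesday of July 2028: 2028-07-25.
Last Tuesday of August 2028: 2028-08-29.
September 2028 ends with Tuesday 2028-09-26.

2028-09-26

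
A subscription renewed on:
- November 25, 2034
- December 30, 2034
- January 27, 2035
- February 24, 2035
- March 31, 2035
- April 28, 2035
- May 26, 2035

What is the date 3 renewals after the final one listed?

August 25, 2035

Every date is a Saturday; gaps 35, 28, 28, 35, 28, 28 days.
Each is the last Saturday of its month (at least one falls on the 29th or later, ruling out '4th Saturday').
Last Saturday of June 2035: June 30, 2035.
July 2035 ends with Saturday July 28, 2035.
August 2035 ends with Saturday August 25, 2035.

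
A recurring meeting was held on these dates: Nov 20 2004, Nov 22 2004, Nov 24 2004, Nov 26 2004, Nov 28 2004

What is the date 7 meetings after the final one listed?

Dec 12 2004

The spacing is 2, 2, 2, 2 days — always 2 days.
Nov 28 2004 + 2 days = Nov 30 2004.
Nov 30 2004 + 2 days = Dec 2 2004.
Dec 2 2004 + 2 days = Dec 4 2004.
Dec 4 2004 + 2 days = Dec 6 2004.
Dec 6 2004 + 2 days = Dec 8 2004.
Dec 8 2004 + 2 days = Dec 10 2004.
Dec 10 2004 + 2 days = Dec 12 2004.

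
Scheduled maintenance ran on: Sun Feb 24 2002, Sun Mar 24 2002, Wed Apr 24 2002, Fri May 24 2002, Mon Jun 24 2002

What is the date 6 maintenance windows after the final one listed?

Gaps: 28, 31, 30, 31 days — not constant. Every event is on the 24th of the month.
Pattern: the 24th of each month.
Next: July 2002 → Wed Jul 24 2002.
August 2002: Sat Aug 24 2002.
Next: September 2002 → Tue Sep 24 2002.
October 2002: Thu Oct 24 2002.
November 2002: Sun Nov 24 2002.
December 2002: Tue Dec 24 2002.

Tue Dec 24 2002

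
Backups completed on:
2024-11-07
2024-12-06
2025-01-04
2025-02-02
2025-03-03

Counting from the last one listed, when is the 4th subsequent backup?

2025-06-27

Every event comes 29 days after the last (29, 29, 29, 29).
2025-03-03 + 29 days = 2025-04-01.
2025-04-01 + 29 days = 2025-04-30.
2025-04-30 + 29 days = 2025-05-29.
2025-05-29 + 29 days = 2025-06-27.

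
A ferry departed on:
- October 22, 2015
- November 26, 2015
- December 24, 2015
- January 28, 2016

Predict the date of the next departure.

February 25, 2016

All dates are Thursdays, 35, 28, 35 days apart.
Specifically, the 4th Thursday of each month.
February 2016 — 4th Thursday is February 25, 2016.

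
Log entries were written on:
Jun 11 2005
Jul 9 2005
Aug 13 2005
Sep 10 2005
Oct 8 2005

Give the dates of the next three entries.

Gaps: 28, 35, 28, 28 days — a mix of 28 and 35. Every date is a Saturday.
Each is the 2nd Saturday of its month.
2nd Saturday of November 2005: Nov 12 2005.
December 2005 — 2nd Saturday is Dec 10 2005.
2nd Saturday of January 2006: Jan 14 2006.

Nov 12 2005, Dec 10 2005, Jan 14 2006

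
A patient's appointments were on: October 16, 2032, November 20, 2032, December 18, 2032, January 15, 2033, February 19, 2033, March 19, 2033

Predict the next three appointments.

All dates are Saturdays, 35, 28, 28, 35, 28 days apart.
Specifically, the 3rd Saturday of each month.
3rd Saturday of April 2033: April 16, 2033.
3rd Saturday of May 2033: May 21, 2033.
June 2033 — 3rd Saturday is June 18, 2033.

April 16, 2033; May 21, 2033; June 18, 2033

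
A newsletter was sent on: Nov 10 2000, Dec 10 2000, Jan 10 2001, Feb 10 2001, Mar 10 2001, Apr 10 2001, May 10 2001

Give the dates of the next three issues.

Jun 10 2001, Jul 10 2001, Aug 10 2001

The day-of-month is always 10 (30, 31, 31, 28, 31, 30 days between events).
So this recurs on the 10th of each month.
June 2001: Jun 10 2001.
July 2001: Jul 10 2001.
August 2001: Aug 10 2001.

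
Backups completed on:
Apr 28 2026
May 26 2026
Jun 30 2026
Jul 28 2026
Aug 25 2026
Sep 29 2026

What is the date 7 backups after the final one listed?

Apr 27 2027

Every date is a Tuesday; gaps 28, 35, 28, 28, 35 days.
Each is the last Tuesday of its month (at least one falls on the 29th or later, ruling out '4th Tuesday').
October 2026 ends with Tuesday Oct 27 2026.
Last Tuesday of November 2026: Nov 24 2026.
Last Tuesday of December 2026: Dec 29 2026.
Last Tuesday of January 2027: Jan 26 2027.
Last Tuesday of February 2027: Feb 23 2027.
Last Tuesday of March 2027: Mar 30 2027.
Last Tuesday of April 2027: Apr 27 2027.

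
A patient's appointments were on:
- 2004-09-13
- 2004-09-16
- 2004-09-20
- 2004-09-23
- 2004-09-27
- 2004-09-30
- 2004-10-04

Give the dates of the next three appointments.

2004-10-07, 2004-10-11, 2004-10-14

Every event lands on a Monday or Thursday (gaps cycle 3, 4, 3, 4, 3, 4).
So the schedule is: every Monday and Thursday.
The following Thursday is 2004-10-07.
The following Monday is 2004-10-11.
Next Thursday: 2004-10-14.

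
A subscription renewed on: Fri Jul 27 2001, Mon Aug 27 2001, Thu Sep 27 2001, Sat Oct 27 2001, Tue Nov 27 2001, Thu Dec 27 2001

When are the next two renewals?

Sun Jan 27 2002, Wed Feb 27 2002

The day-of-month is always 27 (31, 31, 30, 31, 30 days between events).
So this recurs on the 27th of each month.
Next: January 2002 → Sun Jan 27 2002.
February 2002: Wed Feb 27 2002.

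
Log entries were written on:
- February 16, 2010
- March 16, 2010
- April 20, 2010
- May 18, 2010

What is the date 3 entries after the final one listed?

August 17, 2010

Gaps: 28, 35, 28 days — a mix of 28 and 35. Every date is a Tuesday.
Each is the 3rd Tuesday of its month.
June 2010 — 3rd Tuesday is June 15, 2010.
3rd Tuesday of July 2010: July 20, 2010.
August 2010 — 3rd Tuesday is August 17, 2010.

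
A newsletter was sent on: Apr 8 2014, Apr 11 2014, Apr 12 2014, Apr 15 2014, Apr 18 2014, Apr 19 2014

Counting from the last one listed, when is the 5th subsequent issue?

May 2 2014

Gaps: 3, 1, 3, 3, 1 days — not constant, but cyclic with period 3.
The events fall on every Tuesday, Friday and Saturday.
Next Tuesday: Apr 22 2014.
Next Friday: Apr 25 2014.
The following Saturday is Apr 26 2014.
The following Tuesday is Apr 29 2014.
Next Friday: May 2 2014.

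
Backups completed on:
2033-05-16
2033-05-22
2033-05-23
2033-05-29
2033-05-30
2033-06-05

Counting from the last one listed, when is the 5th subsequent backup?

2033-06-20

The gap pattern 6, 1, 6, 1, 6 repeats every 2 events.
These are the Mondays and Sundays of each week.
The following Monday is 2033-06-06.
The following Sunday is 2033-06-12.
Next Monday: 2033-06-13.
The following Sunday is 2033-06-19.
The following Monday is 2033-06-20.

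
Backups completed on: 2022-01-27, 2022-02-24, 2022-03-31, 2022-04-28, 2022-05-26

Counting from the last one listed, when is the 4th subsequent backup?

2022-09-29

Every date is a Thursday; gaps 28, 35, 28, 28 days.
Each is the last Thursday of its month (at least one falls on the 29th or later, ruling out '4th Thursday').
June 2022 ends with Thursday 2022-06-30.
Last Thursday of July 2022: 2022-07-28.
August 2022 ends with Thursday 2022-08-25.
September 2022 ends with Thursday 2022-09-29.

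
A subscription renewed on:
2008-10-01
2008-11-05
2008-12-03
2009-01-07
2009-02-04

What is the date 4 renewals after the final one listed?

2009-06-03

These are Wednesdays at 28- or 35-day spacing (35, 28, 35, 28).
The pattern: 1st Wednesday of the month.
March 2009 — 1st Wednesday is 2009-03-04.
April 2009 — 1st Wednesday is 2009-04-01.
1st Wednesday of May 2009: 2009-05-06.
1st Wednesday of June 2009: 2009-06-03.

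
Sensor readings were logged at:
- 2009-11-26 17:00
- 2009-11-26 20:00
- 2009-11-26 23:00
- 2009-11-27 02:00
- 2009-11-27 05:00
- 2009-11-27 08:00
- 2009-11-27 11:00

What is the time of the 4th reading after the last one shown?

2009-11-27 23:00

Spacing: 3, 3, 3, 3, 3, 3 h — constant 3 h.
2009-11-27 11:00 + 3 h = 2009-11-27 14:00.
2009-11-27 14:00 + 3 h = 2009-11-27 17:00.
2009-11-27 17:00 + 3 h = 2009-11-27 20:00.
2009-11-27 20:00 + 3 h = 2009-11-27 23:00.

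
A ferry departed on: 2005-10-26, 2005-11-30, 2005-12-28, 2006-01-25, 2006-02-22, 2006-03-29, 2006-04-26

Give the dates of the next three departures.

All Wednesdays; the gaps (35, 28, 28, 28, 35, 28) vary with month length.
This is the last Wednesday of each month.
May 2006 ends with Wednesday 2006-05-31.
June 2006 ends with Wednesday 2006-06-28.
Last Wednesday of July 2006: 2006-07-26.

2006-05-31, 2006-06-28, 2006-07-26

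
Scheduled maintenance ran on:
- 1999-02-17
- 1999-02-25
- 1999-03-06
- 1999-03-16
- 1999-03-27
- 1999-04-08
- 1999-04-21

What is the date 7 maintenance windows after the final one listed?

Gaps: 8, 9, 10, 11, 12, 13 days — each gap is 1 larger than the previous one.
Next gap: 14 days. 1999-04-21 + 14 days = 1999-05-05.
Next gap: 15 days. 1999-05-05 + 15 days = 1999-05-20.
Next gap: 16 days. 1999-05-20 + 16 days = 1999-06-05.
Next gap: 17 days. 1999-06-05 + 17 days = 1999-06-22.
Next gap: 18 days. 1999-06-22 + 18 days = 1999-07-10.
Next gap: 19 days. 1999-07-10 + 19 days = 1999-07-29.
Next gap: 20 days. 1999-07-29 + 20 days = 1999-08-18.

1999-08-18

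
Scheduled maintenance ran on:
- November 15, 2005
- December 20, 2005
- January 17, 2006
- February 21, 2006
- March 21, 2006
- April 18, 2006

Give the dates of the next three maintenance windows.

Gaps: 35, 28, 35, 28, 28 days — a mix of 28 and 35. Every date is a Tuesday.
Each is the 3rd Tuesday of its month.
May 2006 — 3rd Tuesday is May 16, 2006.
June 2006 — 3rd Tuesday is June 20, 2006.
July 2006 — 3rd Tuesday is July 18, 2006.

May 16, 2006; June 20, 2006; July 18, 2006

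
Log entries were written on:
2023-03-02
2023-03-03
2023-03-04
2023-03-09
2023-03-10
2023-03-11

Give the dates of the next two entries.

Gaps: 1, 1, 5, 1, 1 days — not constant, but cyclic with period 3.
The events fall on every Thursday, Friday and Saturday.
The following Thursday is 2023-03-16.
Next Friday: 2023-03-17.

2023-03-16, 2023-03-17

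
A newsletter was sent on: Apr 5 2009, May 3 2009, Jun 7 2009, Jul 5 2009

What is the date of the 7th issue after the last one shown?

Feb 7 2010

All dates are Sundays, 28, 35, 28 days apart.
Specifically, the 1st Sunday of each month.
August 2009 — 1st Sunday is Aug 2 2009.
September 2009 — 1st Sunday is Sep 6 2009.
1st Sunday of October 2009: Oct 4 2009.
1st Sunday of November 2009: Nov 1 2009.
1st Sunday of December 2009: Dec 6 2009.
January 2010 — 1st Sunday is Jan 3 2010.
1st Sunday of February 2010: Feb 7 2010.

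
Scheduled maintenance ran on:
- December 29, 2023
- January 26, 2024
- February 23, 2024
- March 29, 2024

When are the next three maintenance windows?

April 26, 2024; May 31, 2024; June 28, 2024

Every date is a Friday; gaps 28, 28, 35 days.
Each is the last Friday of its month (at least one falls on the 29th or later, ruling out '4th Friday').
Last Friday of April 2024: April 26, 2024.
May 2024 ends with Friday May 31, 2024.
Last Friday of June 2024: June 28, 2024.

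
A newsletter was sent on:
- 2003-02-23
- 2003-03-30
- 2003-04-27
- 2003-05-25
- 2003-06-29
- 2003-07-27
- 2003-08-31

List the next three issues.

These are Sundays with 35, 28, 28, 35, 28, 35-day gaps.
Each is the final Sunday of its month — 2003-03-30 is past the 28th, so '4th Sunday' doesn't fit.
Last Sunday of September 2003: 2003-09-28.
October 2003 ends with Sunday 2003-10-26.
November 2003 ends with Sunday 2003-11-30.

2003-09-28, 2003-10-26, 2003-11-30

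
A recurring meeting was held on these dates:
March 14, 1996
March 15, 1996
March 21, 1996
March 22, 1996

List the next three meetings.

March 28, 1996; March 29, 1996; April 4, 1996

Gaps: 1, 6, 1 days — not constant, but cyclic with period 2.
The events fall on every Thursday and Friday.
The following Thursday is March 28, 1996.
The following Friday is March 29, 1996.
Next Thursday: April 4, 1996.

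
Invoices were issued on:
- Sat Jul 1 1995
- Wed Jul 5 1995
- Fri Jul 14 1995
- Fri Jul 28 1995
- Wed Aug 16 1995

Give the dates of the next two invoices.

Gaps: 4, 9, 14, 19 days — each gap is 5 larger than the previous one.
Next gap: 24 days. Wed Aug 16 1995 + 24 days = Sat Sep 9 1995.
Next gap: 29 days. Sat Sep 9 1995 + 29 days = Sun Oct 8 1995.

Sat Sep 9 1995, Sun Oct 8 1995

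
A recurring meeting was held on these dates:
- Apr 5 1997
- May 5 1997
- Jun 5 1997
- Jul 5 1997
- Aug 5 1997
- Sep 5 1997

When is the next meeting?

Each date is the 5th; the gaps (30, 31, 30, 31, 31) track the month lengths.
The rule is the 5th of each month.
Next: October 1997 → Oct 5 1997.

Oct 5 1997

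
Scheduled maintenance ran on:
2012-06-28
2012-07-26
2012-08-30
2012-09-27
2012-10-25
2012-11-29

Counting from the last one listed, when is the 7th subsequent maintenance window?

2013-06-27

All Thursdays; the gaps (28, 35, 28, 28, 35) vary with month length.
This is the last Thursday of each month.
Last Thursday of December 2012: 2012-12-27.
Last Thursday of January 2013: 2013-01-31.
February 2013 ends with Thursday 2013-02-28.
March 2013 ends with Thursday 2013-03-28.
April 2013 ends with Thursday 2013-04-25.
May 2013 ends with Thursday 2013-05-30.
Last Thursday of June 2013: 2013-06-27.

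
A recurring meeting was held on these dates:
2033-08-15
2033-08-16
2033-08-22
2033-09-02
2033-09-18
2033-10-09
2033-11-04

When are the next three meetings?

2033-12-05, 2034-01-10, 2034-02-20

Intervals are 1, 6, 11, 16, 21, 26 days — an arithmetic progression with common difference 5.
Next gap: 31 days. 2033-11-04 + 31 days = 2033-12-05.
Next gap: 36 days. 2033-12-05 + 36 days = 2034-01-10.
Next gap: 41 days. 2034-01-10 + 41 days = 2034-02-20.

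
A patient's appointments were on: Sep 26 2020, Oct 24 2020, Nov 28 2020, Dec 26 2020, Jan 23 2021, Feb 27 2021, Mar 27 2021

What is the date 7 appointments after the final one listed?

Gaps: 28, 35, 28, 28, 35, 28 days — a mix of 28 and 35. Every date is a Saturday.
Each is the 4th Saturday of its month.
April 2021 — 4th Saturday is Apr 24 2021.
May 2021 — 4th Saturday is May 22 2021.
4th Saturday of June 2021: Jun 26 2021.
4th Saturday of July 2021: Jul 24 2021.
August 2021 — 4th Saturday is Aug 28 2021.
September 2021 — 4th Saturday is Sep 25 2021.
4th Saturday of October 2021: Oct 23 2021.

Oct 23 2021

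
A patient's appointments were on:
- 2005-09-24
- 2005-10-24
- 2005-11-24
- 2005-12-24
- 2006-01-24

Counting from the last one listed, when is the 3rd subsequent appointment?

2006-04-24

Each date is the 24th; the gaps (30, 31, 30, 31) track the month lengths.
The rule is the 24th of each month.
February 2006: 2006-02-24.
Next: March 2006 → 2006-03-24.
Next: April 2006 → 2006-04-24.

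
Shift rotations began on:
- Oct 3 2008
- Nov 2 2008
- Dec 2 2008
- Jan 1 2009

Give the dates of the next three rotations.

The spacing is 30, 30, 30 days — always 30 days.
Jan 1 2009 + 30 days = Jan 31 2009.
Jan 31 2009 + 30 days = Mar 2 2009.
Mar 2 2009 + 30 days = Apr 1 2009.

Jan 31 2009, Mar 2 2009, Apr 1 2009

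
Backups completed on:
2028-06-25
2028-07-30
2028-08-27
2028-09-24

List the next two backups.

All Sundays; the gaps (35, 28, 28) vary with month length.
This is the last Sunday of each month.
Last Sunday of October 2028: 2028-10-29.
November 2028 ends with Sunday 2028-11-26.

2028-10-29, 2028-11-26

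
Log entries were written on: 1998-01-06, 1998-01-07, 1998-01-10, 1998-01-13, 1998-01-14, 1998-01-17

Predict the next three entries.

Gaps: 1, 3, 3, 1, 3 days — not constant, but cyclic with period 3.
The events fall on every Tuesday, Wednesday and Saturday.
The following Tuesday is 1998-01-20.
Next Wednesday: 1998-01-21.
Next Saturday: 1998-01-24.

1998-01-20, 1998-01-21, 1998-01-24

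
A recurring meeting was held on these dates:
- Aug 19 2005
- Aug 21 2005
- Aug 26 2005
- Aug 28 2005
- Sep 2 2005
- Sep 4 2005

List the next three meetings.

Every event lands on a Friday or Sunday (gaps cycle 2, 5, 2, 5, 2).
So the schedule is: every Friday and Sunday.
The following Friday is Sep 9 2005.
Next Sunday: Sep 11 2005.
Next Friday: Sep 16 2005.

Sep 9 2005, Sep 11 2005, Sep 16 2005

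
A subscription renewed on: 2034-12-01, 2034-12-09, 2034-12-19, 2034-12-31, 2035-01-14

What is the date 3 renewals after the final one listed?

2035-03-09

The spacing grows by 2 each time: 8, 10, 12, 14 days.
Next gap: 16 days. 2035-01-14 + 16 days = 2035-01-30.
Next gap: 18 days. 2035-01-30 + 18 days = 2035-02-17.
Next gap: 20 days. 2035-02-17 + 20 days = 2035-03-09.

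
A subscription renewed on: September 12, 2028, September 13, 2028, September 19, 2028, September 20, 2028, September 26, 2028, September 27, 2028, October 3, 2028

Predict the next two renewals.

The gap pattern 1, 6, 1, 6, 1, 6 repeats every 2 events.
These are the Tuesdays and Wednesdays of each week.
The following Wednesday is October 4, 2028.
Next Tuesday: October 10, 2028.

October 4, 2028; October 10, 2028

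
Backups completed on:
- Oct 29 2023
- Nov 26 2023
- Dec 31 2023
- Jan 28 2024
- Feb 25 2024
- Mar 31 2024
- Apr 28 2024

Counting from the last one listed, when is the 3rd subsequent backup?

Jul 28 2024

Every date is a Sunday; gaps 28, 35, 28, 28, 35, 28 days.
Each is the last Sunday of its month (at least one falls on the 29th or later, ruling out '4th Sunday').
May 2024 ends with Sunday May 26 2024.
June 2024 ends with Sunday Jun 30 2024.
July 2024 ends with Sunday Jul 28 2024.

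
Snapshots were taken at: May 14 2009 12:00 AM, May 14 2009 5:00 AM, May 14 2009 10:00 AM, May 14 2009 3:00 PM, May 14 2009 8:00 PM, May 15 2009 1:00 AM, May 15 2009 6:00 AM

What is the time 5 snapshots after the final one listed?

May 16 2009 7:00 AM

Spacing: 5, 5, 5, 5, 5, 5 h — constant 5 h.
May 15 2009 6:00 AM + 5 h = May 15 2009 11:00 AM.
May 15 2009 11:00 AM + 5 h = May 15 2009 4:00 PM.
May 15 2009 4:00 PM + 5 h = May 15 2009 9:00 PM.
May 15 2009 9:00 PM + 5 h = May 16 2009 2:00 AM.
May 16 2009 2:00 AM + 5 h = May 16 2009 7:00 AM.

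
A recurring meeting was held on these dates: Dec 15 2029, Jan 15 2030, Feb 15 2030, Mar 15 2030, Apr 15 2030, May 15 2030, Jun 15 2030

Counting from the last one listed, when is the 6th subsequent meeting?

Dec 15 2030

Gaps: 31, 31, 28, 31, 30, 31 days — not constant. Every event is on the 15th of the month.
Pattern: the 15th of each month.
Next: July 2030 → Jul 15 2030.
August 2030: Aug 15 2030.
September 2030: Sep 15 2030.
October 2030: Oct 15 2030.
November 2030: Nov 15 2030.
Next: December 2030 → Dec 15 2030.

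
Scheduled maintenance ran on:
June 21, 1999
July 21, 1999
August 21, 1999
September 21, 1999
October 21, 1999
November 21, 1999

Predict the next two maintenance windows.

Gaps: 30, 31, 31, 30, 31 days — not constant. Every event is on the 21st of the month.
Pattern: the 21st of each month.
December 1999: December 21, 1999.
Next: January 2000 → January 21, 2000.

December 21, 1999; January 21, 2000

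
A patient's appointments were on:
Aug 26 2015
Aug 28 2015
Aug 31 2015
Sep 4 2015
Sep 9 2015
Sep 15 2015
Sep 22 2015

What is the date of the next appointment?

The spacing grows by 1 each time: 2, 3, 4, 5, 6, 7 days.
Next gap: 8 days. Sep 22 2015 + 8 days = Sep 30 2015.

Sep 30 2015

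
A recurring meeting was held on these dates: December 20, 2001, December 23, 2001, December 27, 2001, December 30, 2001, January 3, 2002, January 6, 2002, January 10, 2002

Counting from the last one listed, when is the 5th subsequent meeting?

January 27, 2002

The gap pattern 3, 4, 3, 4, 3, 4 repeats every 2 events.
These are the Thursdays and Sundays of each week.
Next Sunday: January 13, 2002.
The following Thursday is January 17, 2002.
The following Sunday is January 20, 2002.
Next Thursday: January 24, 2002.
Next Sunday: January 27, 2002.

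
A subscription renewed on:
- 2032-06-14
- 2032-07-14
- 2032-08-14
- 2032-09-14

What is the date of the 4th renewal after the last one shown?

2033-01-14

Each date is the 14th; the gaps (30, 31, 31) track the month lengths.
The rule is the 14th of each month.
Next: October 2032 → 2032-10-14.
Next: November 2032 → 2032-11-14.
December 2032: 2032-12-14.
Next: January 2033 → 2033-01-14.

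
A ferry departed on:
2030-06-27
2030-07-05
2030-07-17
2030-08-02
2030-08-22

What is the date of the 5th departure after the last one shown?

The spacing grows by 4 each time: 8, 12, 16, 20 days.
Next gap: 24 days. 2030-08-22 + 24 days = 2030-09-15.
Next gap: 28 days. 2030-09-15 + 28 days = 2030-10-13.
Next gap: 32 days. 2030-10-13 + 32 days = 2030-11-14.
Next gap: 36 days. 2030-11-14 + 36 days = 2030-12-20.
Next gap: 40 days. 2030-12-20 + 40 days = 2031-01-29.

2031-01-29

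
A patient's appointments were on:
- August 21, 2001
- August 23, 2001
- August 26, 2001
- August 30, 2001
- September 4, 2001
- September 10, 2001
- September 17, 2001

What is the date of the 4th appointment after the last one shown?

Intervals are 2, 3, 4, 5, 6, 7 days — an arithmetic progression with common difference 1.
Next gap: 8 days. September 17, 2001 + 8 days = September 25, 2001.
Next gap: 9 days. September 25, 2001 + 9 days = October 4, 2001.
Next gap: 10 days. October 4, 2001 + 10 days = October 14, 2001.
Next gap: 11 days. October 14, 2001 + 11 days = October 25, 2001.

October 25, 2001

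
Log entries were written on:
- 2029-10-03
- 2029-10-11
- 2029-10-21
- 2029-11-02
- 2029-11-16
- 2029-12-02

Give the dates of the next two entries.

2029-12-20, 2030-01-09

The spacing grows by 2 each time: 8, 10, 12, 14, 16 days.
Next gap: 18 days. 2029-12-02 + 18 days = 2029-12-20.
Next gap: 20 days. 2029-12-20 + 20 days = 2030-01-09.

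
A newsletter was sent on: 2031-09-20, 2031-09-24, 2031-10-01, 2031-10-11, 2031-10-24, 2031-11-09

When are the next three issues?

Gaps: 4, 7, 10, 13, 16 days — each gap is 3 larger than the previous one.
Next gap: 19 days. 2031-11-09 + 19 days = 2031-11-28.
Next gap: 22 days. 2031-11-28 + 22 days = 2031-12-20.
Next gap: 25 days. 2031-12-20 + 25 days = 2032-01-14.

2031-11-28, 2031-12-20, 2032-01-14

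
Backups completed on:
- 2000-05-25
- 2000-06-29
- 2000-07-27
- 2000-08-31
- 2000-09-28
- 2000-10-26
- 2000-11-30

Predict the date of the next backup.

2000-12-28

These are Thursdays with 35, 28, 35, 28, 28, 35-day gaps.
Each is the final Thursday of its month — 2000-06-29 is past the 28th, so '4th Thursday' doesn't fit.
December 2000 ends with Thursday 2000-12-28.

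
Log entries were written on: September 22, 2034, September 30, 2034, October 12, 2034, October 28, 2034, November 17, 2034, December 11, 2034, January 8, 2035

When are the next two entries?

February 9, 2035; March 17, 2035

Gaps: 8, 12, 16, 20, 24, 28 days — each gap is 4 larger than the previous one.
Next gap: 32 days. January 8, 2035 + 32 days = February 9, 2035.
Next gap: 36 days. February 9, 2035 + 36 days = March 17, 2035.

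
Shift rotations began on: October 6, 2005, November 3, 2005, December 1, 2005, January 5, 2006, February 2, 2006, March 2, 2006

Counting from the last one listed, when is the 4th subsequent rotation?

July 6, 2006

These are Thursdays at 28- or 35-day spacing (28, 28, 35, 28, 28).
The pattern: 1st Thursday of the month.
1st Thursday of April 2006: April 6, 2006.
1st Thursday of May 2006: May 4, 2006.
1st Thursday of June 2006: June 1, 2006.
July 2006 — 1st Thursday is July 6, 2006.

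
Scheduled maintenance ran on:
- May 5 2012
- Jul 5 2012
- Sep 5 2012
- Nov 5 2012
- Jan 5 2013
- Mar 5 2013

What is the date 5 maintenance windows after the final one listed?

Gaps: 61, 62, 61, 61, 59 days — not constant. Every event is on the 5th of the month.
Pattern: the 5th of every 2 months.
May 2013: May 5 2013.
July 2013: Jul 5 2013.
September 2013: Sep 5 2013.
November 2013: Nov 5 2013.
January 2014: Jan 5 2014.

Jan 5 2014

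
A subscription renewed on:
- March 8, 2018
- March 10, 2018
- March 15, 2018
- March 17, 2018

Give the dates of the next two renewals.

Gaps: 2, 5, 2 days — not constant, but cyclic with period 2.
The events fall on every Thursday and Saturday.
Next Thursday: March 22, 2018.
Next Saturday: March 24, 2018.

March 22, 2018; March 24, 2018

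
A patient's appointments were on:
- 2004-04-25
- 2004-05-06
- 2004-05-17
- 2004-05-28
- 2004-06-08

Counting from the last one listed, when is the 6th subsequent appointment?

2004-08-13

The spacing is 11, 11, 11, 11 days — always 11 days.
2004-06-08 + 11 days = 2004-06-19.
2004-06-19 + 11 days = 2004-06-30.
2004-06-30 + 11 days = 2004-07-11.
2004-07-11 + 11 days = 2004-07-22.
2004-07-22 + 11 days = 2004-08-02.
2004-08-02 + 11 days = 2004-08-13.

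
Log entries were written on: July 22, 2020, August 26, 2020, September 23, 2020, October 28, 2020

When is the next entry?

Gaps: 35, 28, 35 days — a mix of 28 and 35. Every date is a Wednesday.
Each is the 4th Wednesday of its month.
4th Wednesday of November 2020: November 25, 2020.

November 25, 2020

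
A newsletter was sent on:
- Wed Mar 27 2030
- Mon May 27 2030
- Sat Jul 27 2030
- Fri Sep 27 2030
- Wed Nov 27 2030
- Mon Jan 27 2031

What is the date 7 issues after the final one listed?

Sat Mar 27 2032

The day-of-month is always 27 (61, 61, 62, 61, 61 days between events).
So this recurs on the 27th of every 2 months.
March 2031: Thu Mar 27 2031.
May 2031: Tue May 27 2031.
July 2031: Sun Jul 27 2031.
Next: September 2031 → Sat Sep 27 2031.
November 2031: Thu Nov 27 2031.
January 2032: Tue Jan 27 2032.
March 2032: Sat Mar 27 2032.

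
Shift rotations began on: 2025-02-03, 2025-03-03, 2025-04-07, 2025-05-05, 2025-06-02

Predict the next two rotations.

2025-07-07, 2025-08-04

All dates are Mondays, 28, 35, 28, 28 days apart.
Specifically, the 1st Monday of each month.
July 2025 — 1st Monday is 2025-07-07.
1st Monday of August 2025: 2025-08-04.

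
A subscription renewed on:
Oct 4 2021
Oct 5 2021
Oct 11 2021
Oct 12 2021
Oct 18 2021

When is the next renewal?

Oct 19 2021

Gaps: 1, 6, 1, 6 days — not constant, but cyclic with period 2.
The events fall on every Monday and Tuesday.
The following Tuesday is Oct 19 2021.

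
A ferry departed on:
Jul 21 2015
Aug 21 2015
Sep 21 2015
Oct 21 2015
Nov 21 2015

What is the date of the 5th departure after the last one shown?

Apr 21 2016

The day-of-month is always 21 (31, 31, 30, 31 days between events).
So this recurs on the 21st of each month.
December 2015: Dec 21 2015.
January 2016: Jan 21 2016.
February 2016: Feb 21 2016.
March 2016: Mar 21 2016.
April 2016: Apr 21 2016.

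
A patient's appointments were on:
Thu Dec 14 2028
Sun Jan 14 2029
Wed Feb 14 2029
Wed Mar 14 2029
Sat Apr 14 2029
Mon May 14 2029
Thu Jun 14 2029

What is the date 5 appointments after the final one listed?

Wed Nov 14 2029

The day-of-month is always 14 (31, 31, 28, 31, 30, 31 days between events).
So this recurs on the 14th of each month.
Next: July 2029 → Sat Jul 14 2029.
Next: August 2029 → Tue Aug 14 2029.
September 2029: Fri Sep 14 2029.
Next: October 2029 → Sun Oct 14 2029.
Next: November 2029 → Wed Nov 14 2029.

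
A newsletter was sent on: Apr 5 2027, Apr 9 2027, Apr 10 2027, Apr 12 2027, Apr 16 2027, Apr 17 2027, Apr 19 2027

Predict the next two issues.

Apr 23 2027, Apr 24 2027

The gap pattern 4, 1, 2, 4, 1, 2 repeats every 3 events.
These are the Mondays, Fridays and Saturdays of each week.
The following Friday is Apr 23 2027.
The following Saturday is Apr 24 2027.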